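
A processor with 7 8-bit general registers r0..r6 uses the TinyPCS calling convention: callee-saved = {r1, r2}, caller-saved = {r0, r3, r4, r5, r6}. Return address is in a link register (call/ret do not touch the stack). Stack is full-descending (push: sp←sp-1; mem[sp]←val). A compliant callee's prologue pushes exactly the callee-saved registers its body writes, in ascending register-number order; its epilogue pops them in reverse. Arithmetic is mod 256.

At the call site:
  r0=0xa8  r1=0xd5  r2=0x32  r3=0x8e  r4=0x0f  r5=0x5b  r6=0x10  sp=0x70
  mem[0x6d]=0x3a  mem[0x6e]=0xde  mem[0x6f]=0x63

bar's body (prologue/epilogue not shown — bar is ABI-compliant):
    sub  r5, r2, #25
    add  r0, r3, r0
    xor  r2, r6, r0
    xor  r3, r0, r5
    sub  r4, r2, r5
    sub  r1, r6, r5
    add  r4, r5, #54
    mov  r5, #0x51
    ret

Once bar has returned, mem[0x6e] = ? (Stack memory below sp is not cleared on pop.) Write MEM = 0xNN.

prologue: push r1 → mem[0x6f]=0xd5, sp=0x6f
prologue: push r2 → mem[0x6e]=0x32, sp=0x6e
body[0] sub  r5, r2, #25 → r5=0x19
body[1] add  r0, r3, r0 → r0=0x36
body[2] xor  r2, r6, r0 → r2=0x26
body[3] xor  r3, r0, r5 → r3=0x2f
body[4] sub  r4, r2, r5 → r4=0x0d
body[5] sub  r1, r6, r5 → r1=0xf7
body[6] add  r4, r5, #54 → r4=0x4f
body[7] mov  r5, #0x51 → r5=0x51
epilogue: pop r2=0x32, sp=0x6f
epilogue: pop r1=0xd5, sp=0x70
prologue pushed ['r1', 'r2'] at ['0x6f', '0x6e']

MEM = 0x32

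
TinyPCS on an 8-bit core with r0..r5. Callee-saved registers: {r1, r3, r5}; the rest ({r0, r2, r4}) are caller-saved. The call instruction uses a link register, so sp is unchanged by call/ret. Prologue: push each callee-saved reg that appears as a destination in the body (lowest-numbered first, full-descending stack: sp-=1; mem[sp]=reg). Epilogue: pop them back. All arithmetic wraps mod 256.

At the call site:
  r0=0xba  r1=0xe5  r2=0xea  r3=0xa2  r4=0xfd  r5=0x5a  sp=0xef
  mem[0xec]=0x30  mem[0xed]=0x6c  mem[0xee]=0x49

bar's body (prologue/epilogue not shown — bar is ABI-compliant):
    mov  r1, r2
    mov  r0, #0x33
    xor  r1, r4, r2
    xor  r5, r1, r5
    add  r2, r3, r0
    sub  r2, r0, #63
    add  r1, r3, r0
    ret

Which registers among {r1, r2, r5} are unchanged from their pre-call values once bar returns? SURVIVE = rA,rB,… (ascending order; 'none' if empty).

SURVIVE = r1,r5

prologue: push r1 -> mem[0xee]=0xe5, sp=0xee
prologue: push r5 -> mem[0xed]=0x5a, sp=0xed
body[0] mov  r1, r2 -> r1=0xea
body[1] mov  r0, #0x33 -> r0=0x33
body[2] xor  r1, r4, r2 -> r1=0x17
body[3] xor  r5, r1, r5 -> r5=0x4d
body[4] add  r2, r3, r0 -> r2=0xd5
body[5] sub  r2, r0, #63 -> r2=0xf4
body[6] add  r1, r3, r0 -> r1=0xd5
epilogue: pop r5=0x5a, sp=0xee
epilogue: pop r1=0xe5, sp=0xef
r1: callee-saved, written=True
r2: caller-saved, written=True
r5: callee-saved, written=True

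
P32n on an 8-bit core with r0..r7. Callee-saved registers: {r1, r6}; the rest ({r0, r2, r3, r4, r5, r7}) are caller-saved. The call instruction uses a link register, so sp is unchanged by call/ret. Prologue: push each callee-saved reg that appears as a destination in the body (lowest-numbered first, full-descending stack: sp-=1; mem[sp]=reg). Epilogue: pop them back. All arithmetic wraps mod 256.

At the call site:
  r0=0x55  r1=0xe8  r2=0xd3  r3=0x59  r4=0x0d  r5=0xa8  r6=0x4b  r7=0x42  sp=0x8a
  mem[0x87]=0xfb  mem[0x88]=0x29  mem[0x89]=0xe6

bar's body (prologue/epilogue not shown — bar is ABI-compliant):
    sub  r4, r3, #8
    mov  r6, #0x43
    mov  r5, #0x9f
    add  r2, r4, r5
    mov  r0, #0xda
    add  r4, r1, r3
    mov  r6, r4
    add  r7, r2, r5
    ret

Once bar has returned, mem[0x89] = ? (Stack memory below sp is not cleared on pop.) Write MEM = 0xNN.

MEM = 0x4b

prologue: push r6 → mem[0x89]=0x4b, sp=0x89
body[0] sub  r4, r3, #8 → r4=0x51
body[1] mov  r6, #0x43 → r6=0x43
body[2] mov  r5, #0x9f → r5=0x9f
body[3] add  r2, r4, r5 → r2=0xf0
body[4] mov  r0, #0xda → r0=0xda
body[5] add  r4, r1, r3 → r4=0x41
body[6] mov  r6, r4 → r6=0x41
body[7] add  r7, r2, r5 → r7=0x8f
epilogue: pop r6=0x4b, sp=0x8a
prologue pushed ['r6'] at ['0x89']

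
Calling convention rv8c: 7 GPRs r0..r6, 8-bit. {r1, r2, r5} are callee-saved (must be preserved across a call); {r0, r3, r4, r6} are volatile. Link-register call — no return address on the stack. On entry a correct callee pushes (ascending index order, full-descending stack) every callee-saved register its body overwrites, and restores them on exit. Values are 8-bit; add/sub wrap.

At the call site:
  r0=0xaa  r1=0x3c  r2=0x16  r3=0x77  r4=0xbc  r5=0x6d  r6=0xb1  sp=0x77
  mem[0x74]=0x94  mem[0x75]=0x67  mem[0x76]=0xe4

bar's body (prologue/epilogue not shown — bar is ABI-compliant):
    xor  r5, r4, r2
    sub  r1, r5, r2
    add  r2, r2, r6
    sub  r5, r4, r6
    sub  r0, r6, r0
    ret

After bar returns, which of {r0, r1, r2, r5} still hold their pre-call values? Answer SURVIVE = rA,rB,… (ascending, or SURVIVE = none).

SURVIVE = r1,r2,r5

prologue: push r1 → mem[0x76]=0x3c, sp=0x76
prologue: push r2 → mem[0x75]=0x16, sp=0x75
prologue: push r5 → mem[0x74]=0x6d, sp=0x74
body[0] xor  r5, r4, r2 → r5=0xaa
body[1] sub  r1, r5, r2 → r1=0x94
body[2] add  r2, r2, r6 → r2=0xc7
body[3] sub  r5, r4, r6 → r5=0x0b
body[4] sub  r0, r6, r0 → r0=0x07
epilogue: pop r5=0x6d, sp=0x75
epilogue: pop r2=0x16, sp=0x76
epilogue: pop r1=0x3c, sp=0x77
r0: caller-saved, written=True
r1: callee-saved, written=True
r2: callee-saved, written=True
r5: callee-saved, written=True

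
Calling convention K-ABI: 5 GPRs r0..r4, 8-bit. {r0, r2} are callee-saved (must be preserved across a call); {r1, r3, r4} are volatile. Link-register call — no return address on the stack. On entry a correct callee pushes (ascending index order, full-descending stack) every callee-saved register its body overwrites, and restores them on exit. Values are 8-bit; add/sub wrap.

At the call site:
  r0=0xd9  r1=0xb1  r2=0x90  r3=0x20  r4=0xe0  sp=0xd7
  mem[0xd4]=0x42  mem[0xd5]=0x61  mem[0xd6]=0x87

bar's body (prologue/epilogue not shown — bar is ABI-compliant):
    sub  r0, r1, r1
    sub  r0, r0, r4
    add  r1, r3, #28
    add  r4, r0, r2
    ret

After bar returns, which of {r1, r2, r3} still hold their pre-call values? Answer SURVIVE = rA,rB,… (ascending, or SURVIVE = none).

prologue: push r0 → mem[0xd6]=0xd9, sp=0xd6
body[0] sub  r0, r1, r1 → r0=0x00
body[1] sub  r0, r0, r4 → r0=0x20
body[2] add  r1, r3, #28 → r1=0x3c
body[3] add  r4, r0, r2 → r4=0xb0
epilogue: pop r0=0xd9, sp=0xd7
r1: caller-saved, written=True
r2: callee-saved, written=False
r3: caller-saved, written=False

SURVIVE = r2,r3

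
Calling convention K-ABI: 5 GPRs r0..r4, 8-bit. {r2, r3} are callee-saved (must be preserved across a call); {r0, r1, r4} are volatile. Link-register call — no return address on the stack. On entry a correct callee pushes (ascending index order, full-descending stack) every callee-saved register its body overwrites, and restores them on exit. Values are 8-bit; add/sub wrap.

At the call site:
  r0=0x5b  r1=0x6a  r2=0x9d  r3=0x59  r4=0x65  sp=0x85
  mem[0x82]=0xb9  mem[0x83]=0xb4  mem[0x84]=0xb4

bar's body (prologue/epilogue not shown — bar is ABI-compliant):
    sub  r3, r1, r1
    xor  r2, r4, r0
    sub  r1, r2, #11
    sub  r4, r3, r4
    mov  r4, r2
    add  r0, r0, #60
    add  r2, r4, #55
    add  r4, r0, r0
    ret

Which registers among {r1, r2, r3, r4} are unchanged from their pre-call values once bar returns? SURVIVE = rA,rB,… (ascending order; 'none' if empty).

SURVIVE = r2,r3

prologue: push r2 -> mem[0x84]=0x9d, sp=0x84
prologue: push r3 -> mem[0x83]=0x59, sp=0x83
body[0] sub  r3, r1, r1 -> r3=0x00
body[1] xor  r2, r4, r0 -> r2=0x3e
body[2] sub  r1, r2, #11 -> r1=0x33
body[3] sub  r4, r3, r4 -> r4=0x9b
body[4] mov  r4, r2 -> r4=0x3e
body[5] add  r0, r0, #60 -> r0=0x97
body[6] add  r2, r4, #55 -> r2=0x75
body[7] add  r4, r0, r0 -> r4=0x2e
epilogue: pop r3=0x59, sp=0x84
epilogue: pop r2=0x9d, sp=0x85
r1: caller-saved, written=True
r2: callee-saved, written=True
r3: callee-saved, written=True
r4: caller-saved, written=True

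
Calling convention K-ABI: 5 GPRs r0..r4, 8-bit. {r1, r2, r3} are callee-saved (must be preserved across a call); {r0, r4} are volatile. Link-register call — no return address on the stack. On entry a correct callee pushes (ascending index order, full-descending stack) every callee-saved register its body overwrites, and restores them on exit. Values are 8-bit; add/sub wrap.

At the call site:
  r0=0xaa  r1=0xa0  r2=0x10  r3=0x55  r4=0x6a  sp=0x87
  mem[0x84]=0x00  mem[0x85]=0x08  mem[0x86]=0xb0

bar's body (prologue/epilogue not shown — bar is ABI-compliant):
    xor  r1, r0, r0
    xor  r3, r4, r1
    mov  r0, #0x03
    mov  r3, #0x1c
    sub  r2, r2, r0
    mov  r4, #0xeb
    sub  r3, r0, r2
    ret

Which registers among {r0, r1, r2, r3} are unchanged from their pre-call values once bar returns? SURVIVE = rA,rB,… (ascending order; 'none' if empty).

SURVIVE = r1,r2,r3

prologue: push r1 → mem[0x86]=0xa0, sp=0x86
prologue: push r2 → mem[0x85]=0x10, sp=0x85
prologue: push r3 → mem[0x84]=0x55, sp=0x84
body[0] xor  r1, r0, r0 → r1=0x00
body[1] xor  r3, r4, r1 → r3=0x6a
body[2] mov  r0, #0x03 → r0=0x03
body[3] mov  r3, #0x1c → r3=0x1c
body[4] sub  r2, r2, r0 → r2=0x0d
body[5] mov  r4, #0xeb → r4=0xeb
body[6] sub  r3, r0, r2 → r3=0xf6
epilogue: pop r3=0x55, sp=0x85
epilogue: pop r2=0x10, sp=0x86
epilogue: pop r1=0xa0, sp=0x87
r0: caller-saved, written=True
r1: callee-saved, written=True
r2: callee-saved, written=True
r3: callee-saved, written=True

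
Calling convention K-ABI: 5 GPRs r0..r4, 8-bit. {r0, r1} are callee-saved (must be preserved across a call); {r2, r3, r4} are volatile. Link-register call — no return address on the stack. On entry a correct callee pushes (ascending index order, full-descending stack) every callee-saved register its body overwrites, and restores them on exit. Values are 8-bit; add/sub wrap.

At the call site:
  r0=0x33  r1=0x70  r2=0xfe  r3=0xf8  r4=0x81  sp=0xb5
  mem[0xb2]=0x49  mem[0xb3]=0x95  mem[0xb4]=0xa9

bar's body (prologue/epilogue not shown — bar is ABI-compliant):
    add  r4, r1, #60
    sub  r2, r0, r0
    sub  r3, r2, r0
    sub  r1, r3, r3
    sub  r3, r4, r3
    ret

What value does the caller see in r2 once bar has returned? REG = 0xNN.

prologue: push r1 → mem[0xb4]=0x70, sp=0xb4
body[0] add  r4, r1, #60 → r4=0xac
body[1] sub  r2, r0, r0 → r2=0x00
body[2] sub  r3, r2, r0 → r3=0xcd
body[3] sub  r1, r3, r3 → r1=0x00
body[4] sub  r3, r4, r3 → r3=0xdf
epilogue: pop r1=0x70, sp=0xb5
r2 is caller-saved → body value

REG = 0x00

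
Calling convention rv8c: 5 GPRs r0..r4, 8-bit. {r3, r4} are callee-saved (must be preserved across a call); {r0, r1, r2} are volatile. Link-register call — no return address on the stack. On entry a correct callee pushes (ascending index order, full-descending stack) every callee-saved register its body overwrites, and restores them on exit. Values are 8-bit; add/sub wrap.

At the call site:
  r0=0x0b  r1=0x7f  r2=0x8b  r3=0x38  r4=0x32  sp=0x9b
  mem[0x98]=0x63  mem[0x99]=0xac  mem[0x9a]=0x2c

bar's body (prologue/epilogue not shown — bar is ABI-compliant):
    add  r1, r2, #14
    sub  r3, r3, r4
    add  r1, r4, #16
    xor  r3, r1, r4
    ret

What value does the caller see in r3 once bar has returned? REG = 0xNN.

REG = 0x38

prologue: push r3 -> mem[0x9a]=0x38, sp=0x9a
body[0] add  r1, r2, #14 -> r1=0x99
body[1] sub  r3, r3, r4 -> r3=0x06
body[2] add  r1, r4, #16 -> r1=0x42
body[3] xor  r3, r1, r4 -> r3=0x70
epilogue: pop r3=0x38, sp=0x9b
r3 is callee-saved -> restored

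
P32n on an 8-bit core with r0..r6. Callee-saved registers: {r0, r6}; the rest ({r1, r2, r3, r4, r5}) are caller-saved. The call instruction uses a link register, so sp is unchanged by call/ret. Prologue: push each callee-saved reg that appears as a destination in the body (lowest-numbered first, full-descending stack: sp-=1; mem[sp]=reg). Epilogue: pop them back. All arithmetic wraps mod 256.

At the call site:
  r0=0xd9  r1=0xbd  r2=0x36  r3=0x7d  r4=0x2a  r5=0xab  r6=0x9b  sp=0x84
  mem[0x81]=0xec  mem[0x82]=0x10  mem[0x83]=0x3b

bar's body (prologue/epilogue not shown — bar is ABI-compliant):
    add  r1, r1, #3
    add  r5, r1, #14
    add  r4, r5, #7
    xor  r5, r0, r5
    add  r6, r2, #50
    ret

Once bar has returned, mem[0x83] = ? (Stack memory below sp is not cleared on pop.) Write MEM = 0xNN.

MEM = 0x9b

prologue: push r6 → mem[0x83]=0x9b, sp=0x83
body[0] add  r1, r1, #3 → r1=0xc0
body[1] add  r5, r1, #14 → r5=0xce
body[2] add  r4, r5, #7 → r4=0xd5
body[3] xor  r5, r0, r5 → r5=0x17
body[4] add  r6, r2, #50 → r6=0x68
epilogue: pop r6=0x9b, sp=0x84
prologue pushed ['r6'] at ['0x83']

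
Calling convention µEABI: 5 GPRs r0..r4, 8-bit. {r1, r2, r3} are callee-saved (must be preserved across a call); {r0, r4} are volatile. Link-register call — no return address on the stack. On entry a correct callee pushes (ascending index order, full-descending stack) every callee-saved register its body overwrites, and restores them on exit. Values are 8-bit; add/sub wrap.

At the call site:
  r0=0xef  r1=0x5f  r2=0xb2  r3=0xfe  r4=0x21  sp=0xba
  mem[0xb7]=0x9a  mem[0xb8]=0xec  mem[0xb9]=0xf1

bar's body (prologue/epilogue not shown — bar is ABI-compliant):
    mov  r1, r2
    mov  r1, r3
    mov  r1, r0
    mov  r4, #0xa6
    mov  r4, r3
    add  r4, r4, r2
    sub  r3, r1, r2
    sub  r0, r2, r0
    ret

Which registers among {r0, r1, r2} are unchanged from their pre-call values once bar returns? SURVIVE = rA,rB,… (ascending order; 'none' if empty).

SURVIVE = r1,r2

prologue: push r1 → mem[0xb9]=0x5f, sp=0xb9
prologue: push r3 → mem[0xb8]=0xfe, sp=0xb8
body[0] mov  r1, r2 → r1=0xb2
body[1] mov  r1, r3 → r1=0xfe
body[2] mov  r1, r0 → r1=0xef
body[3] mov  r4, #0xa6 → r4=0xa6
body[4] mov  r4, r3 → r4=0xfe
body[5] add  r4, r4, r2 → r4=0xb0
body[6] sub  r3, r1, r2 → r3=0x3d
body[7] sub  r0, r2, r0 → r0=0xc3
epilogue: pop r3=0xfe, sp=0xb9
epilogue: pop r1=0x5f, sp=0xba
r0: caller-saved, written=True
r1: callee-saved, written=True
r2: callee-saved, written=False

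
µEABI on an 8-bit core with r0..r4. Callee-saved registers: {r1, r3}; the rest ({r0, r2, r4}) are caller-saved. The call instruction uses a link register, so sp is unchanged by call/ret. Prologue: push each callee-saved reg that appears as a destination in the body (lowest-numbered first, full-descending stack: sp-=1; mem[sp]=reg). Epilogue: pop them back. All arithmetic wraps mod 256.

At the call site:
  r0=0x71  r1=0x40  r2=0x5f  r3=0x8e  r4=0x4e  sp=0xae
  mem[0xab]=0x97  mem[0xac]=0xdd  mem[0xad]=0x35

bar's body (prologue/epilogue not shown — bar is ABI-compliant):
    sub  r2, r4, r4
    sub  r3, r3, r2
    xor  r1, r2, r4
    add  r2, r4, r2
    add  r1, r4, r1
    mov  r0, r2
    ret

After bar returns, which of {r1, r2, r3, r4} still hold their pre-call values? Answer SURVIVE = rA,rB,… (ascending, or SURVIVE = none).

SURVIVE = r1,r3,r4

prologue: push r1 -> mem[0xad]=0x40, sp=0xad
prologue: push r3 -> mem[0xac]=0x8e, sp=0xac
body[0] sub  r2, r4, r4 -> r2=0x00
body[1] sub  r3, r3, r2 -> r3=0x8e
body[2] xor  r1, r2, r4 -> r1=0x4e
body[3] add  r2, r4, r2 -> r2=0x4e
body[4] add  r1, r4, r1 -> r1=0x9c
body[5] mov  r0, r2 -> r0=0x4e
epilogue: pop r3=0x8e, sp=0xad
epilogue: pop r1=0x40, sp=0xae
r1: callee-saved, written=True
r2: caller-saved, written=True
r3: callee-saved, written=True
r4: caller-saved, written=False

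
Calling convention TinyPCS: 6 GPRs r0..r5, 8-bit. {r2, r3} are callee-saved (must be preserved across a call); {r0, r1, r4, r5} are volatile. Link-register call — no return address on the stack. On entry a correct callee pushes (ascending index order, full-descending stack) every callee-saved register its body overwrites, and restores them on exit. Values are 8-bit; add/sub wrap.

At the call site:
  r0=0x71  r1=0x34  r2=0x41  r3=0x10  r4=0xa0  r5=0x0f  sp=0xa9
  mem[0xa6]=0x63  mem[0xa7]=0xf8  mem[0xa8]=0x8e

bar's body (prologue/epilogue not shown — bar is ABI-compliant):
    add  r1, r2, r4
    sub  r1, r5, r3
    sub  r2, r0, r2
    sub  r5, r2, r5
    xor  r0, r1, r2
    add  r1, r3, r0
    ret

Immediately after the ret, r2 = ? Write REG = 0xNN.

REG = 0x41

prologue: push r2 -> mem[0xa8]=0x41, sp=0xa8
body[0] add  r1, r2, r4 -> r1=0xe1
body[1] sub  r1, r5, r3 -> r1=0xff
body[2] sub  r2, r0, r2 -> r2=0x30
body[3] sub  r5, r2, r5 -> r5=0x21
body[4] xor  r0, r1, r2 -> r0=0xcf
body[5] add  r1, r3, r0 -> r1=0xdf
epilogue: pop r2=0x41, sp=0xa9
r2 is callee-saved -> restored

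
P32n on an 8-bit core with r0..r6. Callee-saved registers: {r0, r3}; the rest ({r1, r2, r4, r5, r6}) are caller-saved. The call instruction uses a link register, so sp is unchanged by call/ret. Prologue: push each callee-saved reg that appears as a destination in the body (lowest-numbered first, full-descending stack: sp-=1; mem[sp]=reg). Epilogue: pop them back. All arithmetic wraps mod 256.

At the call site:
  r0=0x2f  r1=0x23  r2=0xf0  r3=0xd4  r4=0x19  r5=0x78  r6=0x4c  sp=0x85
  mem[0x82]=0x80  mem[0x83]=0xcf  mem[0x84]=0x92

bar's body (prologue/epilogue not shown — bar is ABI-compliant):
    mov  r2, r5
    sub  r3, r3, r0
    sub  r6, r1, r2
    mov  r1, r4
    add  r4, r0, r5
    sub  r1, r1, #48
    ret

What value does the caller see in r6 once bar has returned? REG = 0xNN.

prologue: push r3 -> mem[0x84]=0xd4, sp=0x84
body[0] mov  r2, r5 -> r2=0x78
body[1] sub  r3, r3, r0 -> r3=0xa5
body[2] sub  r6, r1, r2 -> r6=0xab
body[3] mov  r1, r4 -> r1=0x19
body[4] add  r4, r0, r5 -> r4=0xa7
body[5] sub  r1, r1, #48 -> r1=0xe9
epilogue: pop r3=0xd4, sp=0x85
r6 is caller-saved -> body value

REG = 0xab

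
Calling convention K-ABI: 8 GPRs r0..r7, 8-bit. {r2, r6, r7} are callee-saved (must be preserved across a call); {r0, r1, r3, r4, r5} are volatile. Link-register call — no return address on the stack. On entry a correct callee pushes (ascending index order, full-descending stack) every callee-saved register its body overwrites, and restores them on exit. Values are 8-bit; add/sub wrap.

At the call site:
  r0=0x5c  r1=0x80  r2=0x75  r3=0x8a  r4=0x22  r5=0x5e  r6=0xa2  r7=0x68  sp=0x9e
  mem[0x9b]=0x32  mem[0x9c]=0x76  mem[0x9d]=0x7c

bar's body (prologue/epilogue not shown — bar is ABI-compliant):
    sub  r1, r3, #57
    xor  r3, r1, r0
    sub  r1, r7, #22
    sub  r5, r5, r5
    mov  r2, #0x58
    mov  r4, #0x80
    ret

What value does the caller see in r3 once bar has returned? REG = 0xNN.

REG = 0x0d

prologue: push r2 → mem[0x9d]=0x75, sp=0x9d
body[0] sub  r1, r3, #57 → r1=0x51
body[1] xor  r3, r1, r0 → r3=0x0d
body[2] sub  r1, r7, #22 → r1=0x52
body[3] sub  r5, r5, r5 → r5=0x00
body[4] mov  r2, #0x58 → r2=0x58
body[5] mov  r4, #0x80 → r4=0x80
epilogue: pop r2=0x75, sp=0x9e
r3 is caller-saved → body value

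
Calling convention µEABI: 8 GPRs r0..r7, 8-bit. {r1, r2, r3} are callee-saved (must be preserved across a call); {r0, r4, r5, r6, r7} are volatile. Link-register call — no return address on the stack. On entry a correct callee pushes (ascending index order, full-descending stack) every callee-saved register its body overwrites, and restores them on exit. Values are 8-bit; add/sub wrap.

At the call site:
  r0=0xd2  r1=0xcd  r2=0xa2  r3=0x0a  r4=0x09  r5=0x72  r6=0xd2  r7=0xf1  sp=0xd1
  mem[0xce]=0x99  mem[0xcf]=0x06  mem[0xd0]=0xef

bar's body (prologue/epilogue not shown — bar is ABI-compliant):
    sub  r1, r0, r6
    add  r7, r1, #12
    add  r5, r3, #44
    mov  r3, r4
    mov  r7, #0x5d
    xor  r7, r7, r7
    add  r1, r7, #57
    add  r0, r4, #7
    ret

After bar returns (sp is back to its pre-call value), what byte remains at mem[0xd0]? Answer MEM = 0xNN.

prologue: push r1 -> mem[0xd0]=0xcd, sp=0xd0
prologue: push r3 -> mem[0xcf]=0x0a, sp=0xcf
body[0] sub  r1, r0, r6 -> r1=0x00
body[1] add  r7, r1, #12 -> r7=0x0c
body[2] add  r5, r3, #44 -> r5=0x36
body[3] mov  r3, r4 -> r3=0x09
body[4] mov  r7, #0x5d -> r7=0x5d
body[5] xor  r7, r7, r7 -> r7=0x00
body[6] add  r1, r7, #57 -> r1=0x39
body[7] add  r0, r4, #7 -> r0=0x10
epilogue: pop r3=0x0a, sp=0xd0
epilogue: pop r1=0xcd, sp=0xd1
prologue pushed ['r1', 'r3'] at ['0xd0', '0xcf']

MEM = 0xcd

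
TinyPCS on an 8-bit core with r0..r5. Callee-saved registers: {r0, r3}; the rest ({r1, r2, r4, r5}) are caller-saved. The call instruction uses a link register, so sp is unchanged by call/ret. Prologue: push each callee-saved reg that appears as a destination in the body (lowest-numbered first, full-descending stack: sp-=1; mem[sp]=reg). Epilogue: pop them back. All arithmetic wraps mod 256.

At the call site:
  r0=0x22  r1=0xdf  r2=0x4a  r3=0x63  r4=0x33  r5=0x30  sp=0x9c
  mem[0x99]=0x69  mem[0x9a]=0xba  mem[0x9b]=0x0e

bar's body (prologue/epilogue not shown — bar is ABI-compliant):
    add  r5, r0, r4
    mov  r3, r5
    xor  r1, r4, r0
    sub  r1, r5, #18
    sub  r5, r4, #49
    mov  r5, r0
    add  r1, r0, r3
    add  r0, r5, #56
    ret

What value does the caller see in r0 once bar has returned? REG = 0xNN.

REG = 0x22

prologue: push r0 -> mem[0x9b]=0x22, sp=0x9b
prologue: push r3 -> mem[0x9a]=0x63, sp=0x9a
body[0] add  r5, r0, r4 -> r5=0x55
body[1] mov  r3, r5 -> r3=0x55
body[2] xor  r1, r4, r0 -> r1=0x11
body[3] sub  r1, r5, #18 -> r1=0x43
body[4] sub  r5, r4, #49 -> r5=0x02
body[5] mov  r5, r0 -> r5=0x22
body[6] add  r1, r0, r3 -> r1=0x77
body[7] add  r0, r5, #56 -> r0=0x5a
epilogue: pop r3=0x63, sp=0x9b
epilogue: pop r0=0x22, sp=0x9c
r0 is callee-saved -> restored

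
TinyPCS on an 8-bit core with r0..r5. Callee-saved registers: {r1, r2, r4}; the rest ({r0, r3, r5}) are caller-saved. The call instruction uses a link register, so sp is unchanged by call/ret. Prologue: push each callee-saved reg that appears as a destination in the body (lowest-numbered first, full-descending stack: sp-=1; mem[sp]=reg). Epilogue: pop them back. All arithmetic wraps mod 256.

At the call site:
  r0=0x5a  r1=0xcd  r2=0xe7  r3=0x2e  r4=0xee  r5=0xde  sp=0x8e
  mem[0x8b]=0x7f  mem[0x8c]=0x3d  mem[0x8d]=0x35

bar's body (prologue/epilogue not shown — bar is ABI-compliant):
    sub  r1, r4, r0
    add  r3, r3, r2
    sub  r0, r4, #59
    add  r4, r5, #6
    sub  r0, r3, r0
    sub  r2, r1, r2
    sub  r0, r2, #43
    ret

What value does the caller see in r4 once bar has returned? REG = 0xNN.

prologue: push r1 → mem[0x8d]=0xcd, sp=0x8d
prologue: push r2 → mem[0x8c]=0xe7, sp=0x8c
prologue: push r4 → mem[0x8b]=0xee, sp=0x8b
body[0] sub  r1, r4, r0 → r1=0x94
body[1] add  r3, r3, r2 → r3=0x15
body[2] sub  r0, r4, #59 → r0=0xb3
body[3] add  r4, r5, #6 → r4=0xe4
body[4] sub  r0, r3, r0 → r0=0x62
body[5] sub  r2, r1, r2 → r2=0xad
body[6] sub  r0, r2, #43 → r0=0x82
epilogue: pop r4=0xee, sp=0x8c
epilogue: pop r2=0xe7, sp=0x8d
epilogue: pop r1=0xcd, sp=0x8e
r4 is callee-saved → restored

REG = 0xee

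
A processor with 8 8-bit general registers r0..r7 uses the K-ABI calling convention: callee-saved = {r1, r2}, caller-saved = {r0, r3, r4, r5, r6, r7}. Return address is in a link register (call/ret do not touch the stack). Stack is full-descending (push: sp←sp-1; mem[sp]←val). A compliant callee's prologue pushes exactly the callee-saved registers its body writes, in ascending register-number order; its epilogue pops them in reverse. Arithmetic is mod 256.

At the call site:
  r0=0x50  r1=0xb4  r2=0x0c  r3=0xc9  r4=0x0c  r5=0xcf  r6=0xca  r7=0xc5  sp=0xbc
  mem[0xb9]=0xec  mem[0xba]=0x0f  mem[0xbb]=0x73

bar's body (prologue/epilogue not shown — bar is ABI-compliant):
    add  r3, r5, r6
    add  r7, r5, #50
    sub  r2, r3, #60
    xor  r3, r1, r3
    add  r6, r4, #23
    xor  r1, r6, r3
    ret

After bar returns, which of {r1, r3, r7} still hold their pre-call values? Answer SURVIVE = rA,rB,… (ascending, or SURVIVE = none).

SURVIVE = r1

prologue: push r1 → mem[0xbb]=0xb4, sp=0xbb
prologue: push r2 → mem[0xba]=0x0c, sp=0xba
body[0] add  r3, r5, r6 → r3=0x99
body[1] add  r7, r5, #50 → r7=0x01
body[2] sub  r2, r3, #60 → r2=0x5d
body[3] xor  r3, r1, r3 → r3=0x2d
body[4] add  r6, r4, #23 → r6=0x23
body[5] xor  r1, r6, r3 → r1=0x0e
epilogue: pop r2=0x0c, sp=0xbb
epilogue: pop r1=0xb4, sp=0xbc
r1: callee-saved, written=True
r3: caller-saved, written=True
r7: caller-saved, written=True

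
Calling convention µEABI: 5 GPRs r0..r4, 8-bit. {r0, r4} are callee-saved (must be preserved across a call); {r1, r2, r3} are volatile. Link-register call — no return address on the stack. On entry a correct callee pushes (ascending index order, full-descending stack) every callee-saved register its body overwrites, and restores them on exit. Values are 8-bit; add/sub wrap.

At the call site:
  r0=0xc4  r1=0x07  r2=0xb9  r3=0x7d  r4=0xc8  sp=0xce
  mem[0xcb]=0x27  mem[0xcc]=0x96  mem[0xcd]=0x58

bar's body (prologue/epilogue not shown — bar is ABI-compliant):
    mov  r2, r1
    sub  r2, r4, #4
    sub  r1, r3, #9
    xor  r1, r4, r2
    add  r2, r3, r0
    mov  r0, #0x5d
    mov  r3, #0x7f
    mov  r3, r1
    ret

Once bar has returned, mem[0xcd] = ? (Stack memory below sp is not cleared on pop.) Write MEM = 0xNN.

MEM = 0xc4

prologue: push r0 -> mem[0xcd]=0xc4, sp=0xcd
body[0] mov  r2, r1 -> r2=0x07
body[1] sub  r2, r4, #4 -> r2=0xc4
body[2] sub  r1, r3, #9 -> r1=0x74
body[3] xor  r1, r4, r2 -> r1=0x0c
body[4] add  r2, r3, r0 -> r2=0x41
body[5] mov  r0, #0x5d -> r0=0x5d
body[6] mov  r3, #0x7f -> r3=0x7f
body[7] mov  r3, r1 -> r3=0x0c
epilogue: pop r0=0xc4, sp=0xce
prologue pushed ['r0'] at ['0xcd']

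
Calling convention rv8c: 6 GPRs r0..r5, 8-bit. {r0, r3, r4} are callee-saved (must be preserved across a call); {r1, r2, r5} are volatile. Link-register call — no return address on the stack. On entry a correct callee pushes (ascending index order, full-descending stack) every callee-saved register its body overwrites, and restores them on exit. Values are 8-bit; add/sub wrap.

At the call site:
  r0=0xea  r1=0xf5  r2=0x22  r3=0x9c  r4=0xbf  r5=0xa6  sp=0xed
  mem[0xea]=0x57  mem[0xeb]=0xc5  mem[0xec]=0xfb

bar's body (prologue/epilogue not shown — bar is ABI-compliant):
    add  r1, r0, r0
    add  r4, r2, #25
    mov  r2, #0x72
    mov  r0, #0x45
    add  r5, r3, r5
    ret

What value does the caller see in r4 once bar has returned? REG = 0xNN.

REG = 0xbf

prologue: push r0 → mem[0xec]=0xea, sp=0xec
prologue: push r4 → mem[0xeb]=0xbf, sp=0xeb
body[0] add  r1, r0, r0 → r1=0xd4
body[1] add  r4, r2, #25 → r4=0x3b
body[2] mov  r2, #0x72 → r2=0x72
body[3] mov  r0, #0x45 → r0=0x45
body[4] add  r5, r3, r5 → r5=0x42
epilogue: pop r4=0xbf, sp=0xec
epilogue: pop r0=0xea, sp=0xed
r4 is callee-saved → restored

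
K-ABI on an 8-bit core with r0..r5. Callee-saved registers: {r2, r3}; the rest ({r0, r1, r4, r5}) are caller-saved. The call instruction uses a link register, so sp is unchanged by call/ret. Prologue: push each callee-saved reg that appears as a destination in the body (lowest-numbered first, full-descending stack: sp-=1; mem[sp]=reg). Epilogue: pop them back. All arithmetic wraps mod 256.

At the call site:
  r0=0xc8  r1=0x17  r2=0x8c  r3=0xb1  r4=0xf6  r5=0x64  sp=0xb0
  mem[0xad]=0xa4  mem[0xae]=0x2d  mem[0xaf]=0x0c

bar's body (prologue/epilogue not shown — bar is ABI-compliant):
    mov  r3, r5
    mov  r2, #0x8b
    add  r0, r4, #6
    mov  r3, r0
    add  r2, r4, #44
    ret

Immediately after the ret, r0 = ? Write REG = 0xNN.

prologue: push r2 -> mem[0xaf]=0x8c, sp=0xaf
prologue: push r3 -> mem[0xae]=0xb1, sp=0xae
body[0] mov  r3, r5 -> r3=0x64
body[1] mov  r2, #0x8b -> r2=0x8b
body[2] add  r0, r4, #6 -> r0=0xfc
body[3] mov  r3, r0 -> r3=0xfc
body[4] add  r2, r4, #44 -> r2=0x22
epilogue: pop r3=0xb1, sp=0xaf
epilogue: pop r2=0x8c, sp=0xb0
r0 is caller-saved -> body value

REG = 0xfc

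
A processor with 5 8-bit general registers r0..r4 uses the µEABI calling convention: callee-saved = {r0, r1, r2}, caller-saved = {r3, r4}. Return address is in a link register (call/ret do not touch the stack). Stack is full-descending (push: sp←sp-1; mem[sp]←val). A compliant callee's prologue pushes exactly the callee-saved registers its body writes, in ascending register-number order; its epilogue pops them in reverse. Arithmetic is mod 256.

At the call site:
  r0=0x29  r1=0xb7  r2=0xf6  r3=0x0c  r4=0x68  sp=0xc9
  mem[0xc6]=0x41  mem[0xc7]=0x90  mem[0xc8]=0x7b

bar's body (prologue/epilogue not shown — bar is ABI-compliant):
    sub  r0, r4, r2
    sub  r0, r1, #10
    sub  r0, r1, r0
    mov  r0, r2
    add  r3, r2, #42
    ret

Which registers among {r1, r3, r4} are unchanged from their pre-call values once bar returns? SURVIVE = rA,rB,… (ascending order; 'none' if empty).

SURVIVE = r1,r4

prologue: push r0 -> mem[0xc8]=0x29, sp=0xc8
body[0] sub  r0, r4, r2 -> r0=0x72
body[1] sub  r0, r1, #10 -> r0=0xad
body[2] sub  r0, r1, r0 -> r0=0x0a
body[3] mov  r0, r2 -> r0=0xf6
body[4] add  r3, r2, #42 -> r3=0x20
epilogue: pop r0=0x29, sp=0xc9
r1: callee-saved, written=False
r3: caller-saved, written=True
r4: caller-saved, written=False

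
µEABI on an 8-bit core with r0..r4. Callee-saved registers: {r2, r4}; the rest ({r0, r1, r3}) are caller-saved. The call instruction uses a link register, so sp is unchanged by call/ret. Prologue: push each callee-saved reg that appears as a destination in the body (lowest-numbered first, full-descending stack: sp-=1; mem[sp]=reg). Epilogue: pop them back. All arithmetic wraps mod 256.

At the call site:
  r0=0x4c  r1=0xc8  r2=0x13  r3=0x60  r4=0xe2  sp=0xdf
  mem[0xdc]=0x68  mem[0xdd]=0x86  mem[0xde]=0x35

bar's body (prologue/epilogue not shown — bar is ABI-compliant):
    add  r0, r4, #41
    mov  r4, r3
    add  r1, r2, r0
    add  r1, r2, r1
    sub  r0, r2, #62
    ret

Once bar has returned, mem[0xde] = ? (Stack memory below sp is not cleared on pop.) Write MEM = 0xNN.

prologue: push r4 -> mem[0xde]=0xe2, sp=0xde
body[0] add  r0, r4, #41 -> r0=0x0b
body[1] mov  r4, r3 -> r4=0x60
body[2] add  r1, r2, r0 -> r1=0x1e
body[3] add  r1, r2, r1 -> r1=0x31
body[4] sub  r0, r2, #62 -> r0=0xd5
epilogue: pop r4=0xe2, sp=0xdf
prologue pushed ['r4'] at ['0xde']

MEM = 0xe2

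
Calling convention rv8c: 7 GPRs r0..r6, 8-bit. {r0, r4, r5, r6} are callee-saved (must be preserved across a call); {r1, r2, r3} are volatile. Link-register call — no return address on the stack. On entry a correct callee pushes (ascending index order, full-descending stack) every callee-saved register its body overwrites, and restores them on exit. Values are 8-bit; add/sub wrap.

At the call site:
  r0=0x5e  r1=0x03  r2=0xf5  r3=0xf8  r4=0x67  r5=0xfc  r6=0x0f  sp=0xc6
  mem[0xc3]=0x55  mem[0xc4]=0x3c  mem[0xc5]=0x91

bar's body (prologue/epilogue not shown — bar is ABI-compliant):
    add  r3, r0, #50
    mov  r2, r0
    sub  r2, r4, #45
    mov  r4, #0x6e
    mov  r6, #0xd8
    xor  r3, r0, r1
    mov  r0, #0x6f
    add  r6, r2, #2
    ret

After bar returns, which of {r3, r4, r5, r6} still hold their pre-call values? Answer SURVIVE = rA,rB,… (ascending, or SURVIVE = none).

prologue: push r0 -> mem[0xc5]=0x5e, sp=0xc5
prologue: push r4 -> mem[0xc4]=0x67, sp=0xc4
prologue: push r6 -> mem[0xc3]=0x0f, sp=0xc3
body[0] add  r3, r0, #50 -> r3=0x90
body[1] mov  r2, r0 -> r2=0x5e
body[2] sub  r2, r4, #45 -> r2=0x3a
body[3] mov  r4, #0x6e -> r4=0x6e
body[4] mov  r6, #0xd8 -> r6=0xd8
body[5] xor  r3, r0, r1 -> r3=0x5d
body[6] mov  r0, #0x6f -> r0=0x6f
body[7] add  r6, r2, #2 -> r6=0x3c
epilogue: pop r6=0x0f, sp=0xc4
epilogue: pop r4=0x67, sp=0xc5
epilogue: pop r0=0x5e, sp=0xc6
r3: caller-saved, written=True
r4: callee-saved, written=True
r5: callee-saved, written=False
r6: callee-saved, written=True

SURVIVE = r4,r5,r6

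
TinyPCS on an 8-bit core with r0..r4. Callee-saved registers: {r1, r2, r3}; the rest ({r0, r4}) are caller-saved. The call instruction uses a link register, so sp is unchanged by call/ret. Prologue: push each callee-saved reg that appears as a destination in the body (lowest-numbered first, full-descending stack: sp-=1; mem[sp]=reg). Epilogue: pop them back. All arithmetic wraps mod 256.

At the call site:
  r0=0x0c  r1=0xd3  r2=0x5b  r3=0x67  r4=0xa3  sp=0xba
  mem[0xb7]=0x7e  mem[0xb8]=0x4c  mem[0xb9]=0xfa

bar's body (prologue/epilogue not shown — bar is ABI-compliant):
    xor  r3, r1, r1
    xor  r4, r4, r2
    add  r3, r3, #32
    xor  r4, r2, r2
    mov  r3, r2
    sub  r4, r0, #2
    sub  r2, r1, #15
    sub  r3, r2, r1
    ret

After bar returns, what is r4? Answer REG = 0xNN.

prologue: push r2 -> mem[0xb9]=0x5b, sp=0xb9
prologue: push r3 -> mem[0xb8]=0x67, sp=0xb8
body[0] xor  r3, r1, r1 -> r3=0x00
body[1] xor  r4, r4, r2 -> r4=0xf8
body[2] add  r3, r3, #32 -> r3=0x20
body[3] xor  r4, r2, r2 -> r4=0x00
body[4] mov  r3, r2 -> r3=0x5b
body[5] sub  r4, r0, #2 -> r4=0x0a
body[6] sub  r2, r1, #15 -> r2=0xc4
body[7] sub  r3, r2, r1 -> r3=0xf1
epilogue: pop r3=0x67, sp=0xb9
epilogue: pop r2=0x5b, sp=0xba
r4 is caller-saved -> body value

REG = 0x0a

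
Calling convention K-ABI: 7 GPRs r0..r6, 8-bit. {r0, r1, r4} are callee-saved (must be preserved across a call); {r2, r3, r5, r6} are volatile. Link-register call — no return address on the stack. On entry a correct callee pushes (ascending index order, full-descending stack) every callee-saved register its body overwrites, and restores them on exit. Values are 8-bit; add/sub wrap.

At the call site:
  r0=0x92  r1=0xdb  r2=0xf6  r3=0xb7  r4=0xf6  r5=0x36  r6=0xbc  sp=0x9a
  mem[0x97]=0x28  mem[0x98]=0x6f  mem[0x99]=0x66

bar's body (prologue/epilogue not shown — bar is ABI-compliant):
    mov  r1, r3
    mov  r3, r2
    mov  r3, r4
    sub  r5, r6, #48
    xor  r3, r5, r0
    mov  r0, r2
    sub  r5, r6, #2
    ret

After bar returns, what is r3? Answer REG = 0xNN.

prologue: push r0 → mem[0x99]=0x92, sp=0x99
prologue: push r1 → mem[0x98]=0xdb, sp=0x98
body[0] mov  r1, r3 → r1=0xb7
body[1] mov  r3, r2 → r3=0xf6
body[2] mov  r3, r4 → r3=0xf6
body[3] sub  r5, r6, #48 → r5=0x8c
body[4] xor  r3, r5, r0 → r3=0x1e
body[5] mov  r0, r2 → r0=0xf6
body[6] sub  r5, r6, #2 → r5=0xba
epilogue: pop r1=0xdb, sp=0x99
epilogue: pop r0=0x92, sp=0x9a
r3 is caller-saved → body value

REG = 0x1e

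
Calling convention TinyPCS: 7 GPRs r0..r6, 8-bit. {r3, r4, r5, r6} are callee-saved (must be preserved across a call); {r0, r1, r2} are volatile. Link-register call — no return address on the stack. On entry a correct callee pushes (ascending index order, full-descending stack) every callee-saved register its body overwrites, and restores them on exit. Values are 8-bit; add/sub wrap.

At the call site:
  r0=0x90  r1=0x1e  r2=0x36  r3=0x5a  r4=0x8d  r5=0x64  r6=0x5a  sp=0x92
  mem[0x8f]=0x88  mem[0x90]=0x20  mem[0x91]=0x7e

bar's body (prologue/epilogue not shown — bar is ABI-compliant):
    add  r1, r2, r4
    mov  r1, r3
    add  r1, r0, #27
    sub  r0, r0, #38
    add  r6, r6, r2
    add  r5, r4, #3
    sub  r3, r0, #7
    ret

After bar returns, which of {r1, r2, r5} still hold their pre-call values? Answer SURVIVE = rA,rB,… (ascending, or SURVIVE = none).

prologue: push r3 -> mem[0x91]=0x5a, sp=0x91
prologue: push r5 -> mem[0x90]=0x64, sp=0x90
prologue: push r6 -> mem[0x8f]=0x5a, sp=0x8f
body[0] add  r1, r2, r4 -> r1=0xc3
body[1] mov  r1, r3 -> r1=0x5a
body[2] add  r1, r0, #27 -> r1=0xab
body[3] sub  r0, r0, #38 -> r0=0x6a
body[4] add  r6, r6, r2 -> r6=0x90
body[5] add  r5, r4, #3 -> r5=0x90
body[6] sub  r3, r0, #7 -> r3=0x63
epilogue: pop r6=0x5a, sp=0x90
epilogue: pop r5=0x64, sp=0x91
epilogue: pop r3=0x5a, sp=0x92
r1: caller-saved, written=True
r2: caller-saved, written=False
r5: callee-saved, written=True

SURVIVE = r2,r5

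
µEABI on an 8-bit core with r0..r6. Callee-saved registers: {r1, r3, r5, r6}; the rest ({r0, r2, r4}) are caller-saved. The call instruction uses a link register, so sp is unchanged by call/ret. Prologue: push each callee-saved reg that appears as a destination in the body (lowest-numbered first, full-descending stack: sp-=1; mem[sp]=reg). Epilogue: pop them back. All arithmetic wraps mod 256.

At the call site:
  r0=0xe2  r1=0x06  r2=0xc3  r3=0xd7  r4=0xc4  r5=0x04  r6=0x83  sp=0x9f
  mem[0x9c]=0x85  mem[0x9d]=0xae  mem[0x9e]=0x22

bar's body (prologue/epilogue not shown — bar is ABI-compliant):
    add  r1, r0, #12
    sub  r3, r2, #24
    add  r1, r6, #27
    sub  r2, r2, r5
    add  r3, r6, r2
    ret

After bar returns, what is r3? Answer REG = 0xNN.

REG = 0xd7

prologue: push r1 -> mem[0x9e]=0x06, sp=0x9e
prologue: push r3 -> mem[0x9d]=0xd7, sp=0x9d
body[0] add  r1, r0, #12 -> r1=0xee
body[1] sub  r3, r2, #24 -> r3=0xab
body[2] add  r1, r6, #27 -> r1=0x9e
body[3] sub  r2, r2, r5 -> r2=0xbf
body[4] add  r3, r6, r2 -> r3=0x42
epilogue: pop r3=0xd7, sp=0x9e
epilogue: pop r1=0x06, sp=0x9f
r3 is callee-saved -> restored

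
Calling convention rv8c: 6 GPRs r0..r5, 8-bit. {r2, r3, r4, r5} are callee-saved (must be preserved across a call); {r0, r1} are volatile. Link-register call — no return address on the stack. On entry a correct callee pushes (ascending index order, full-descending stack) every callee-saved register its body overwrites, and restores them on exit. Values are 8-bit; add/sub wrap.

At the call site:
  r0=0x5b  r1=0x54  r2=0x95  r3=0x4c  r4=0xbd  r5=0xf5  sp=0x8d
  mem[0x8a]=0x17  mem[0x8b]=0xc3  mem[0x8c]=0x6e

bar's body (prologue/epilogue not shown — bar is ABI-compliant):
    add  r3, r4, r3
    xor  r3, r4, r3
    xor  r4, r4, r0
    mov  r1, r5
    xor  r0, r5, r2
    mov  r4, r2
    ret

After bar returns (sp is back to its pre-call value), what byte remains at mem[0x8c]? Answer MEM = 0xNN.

MEM = 0x4c

prologue: push r3 -> mem[0x8c]=0x4c, sp=0x8c
prologue: push r4 -> mem[0x8b]=0xbd, sp=0x8b
body[0] add  r3, r4, r3 -> r3=0x09
body[1] xor  r3, r4, r3 -> r3=0xb4
body[2] xor  r4, r4, r0 -> r4=0xe6
body[3] mov  r1, r5 -> r1=0xf5
body[4] xor  r0, r5, r2 -> r0=0x60
body[5] mov  r4, r2 -> r4=0x95
epilogue: pop r4=0xbd, sp=0x8c
epilogue: pop r3=0x4c, sp=0x8d
prologue pushed ['r3', 'r4'] at ['0x8c', '0x8b']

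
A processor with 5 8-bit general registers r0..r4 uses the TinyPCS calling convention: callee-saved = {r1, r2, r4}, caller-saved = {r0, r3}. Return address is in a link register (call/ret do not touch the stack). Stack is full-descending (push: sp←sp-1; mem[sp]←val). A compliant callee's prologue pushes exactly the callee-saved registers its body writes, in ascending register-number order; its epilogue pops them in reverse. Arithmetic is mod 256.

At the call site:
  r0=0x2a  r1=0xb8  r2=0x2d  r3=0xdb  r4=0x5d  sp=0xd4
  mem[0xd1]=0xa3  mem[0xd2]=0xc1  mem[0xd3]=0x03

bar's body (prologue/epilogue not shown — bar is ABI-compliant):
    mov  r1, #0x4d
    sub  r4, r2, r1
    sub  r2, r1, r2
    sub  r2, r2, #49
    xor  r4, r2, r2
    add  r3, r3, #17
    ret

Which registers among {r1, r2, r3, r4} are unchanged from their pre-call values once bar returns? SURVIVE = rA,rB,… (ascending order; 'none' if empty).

SURVIVE = r1,r2,r4

prologue: push r1 -> mem[0xd3]=0xb8, sp=0xd3
prologue: push r2 -> mem[0xd2]=0x2d, sp=0xd2
prologue: push r4 -> mem[0xd1]=0x5d, sp=0xd1
body[0] mov  r1, #0x4d -> r1=0x4d
body[1] sub  r4, r2, r1 -> r4=0xe0
body[2] sub  r2, r1, r2 -> r2=0x20
body[3] sub  r2, r2, #49 -> r2=0xef
body[4] xor  r4, r2, r2 -> r4=0x00
body[5] add  r3, r3, #17 -> r3=0xec
epilogue: pop r4=0x5d, sp=0xd2
epilogue: pop r2=0x2d, sp=0xd3
epilogue: pop r1=0xb8, sp=0xd4
r1: callee-saved, written=True
r2: callee-saved, written=True
r3: caller-saved, written=True
r4: callee-saved, written=True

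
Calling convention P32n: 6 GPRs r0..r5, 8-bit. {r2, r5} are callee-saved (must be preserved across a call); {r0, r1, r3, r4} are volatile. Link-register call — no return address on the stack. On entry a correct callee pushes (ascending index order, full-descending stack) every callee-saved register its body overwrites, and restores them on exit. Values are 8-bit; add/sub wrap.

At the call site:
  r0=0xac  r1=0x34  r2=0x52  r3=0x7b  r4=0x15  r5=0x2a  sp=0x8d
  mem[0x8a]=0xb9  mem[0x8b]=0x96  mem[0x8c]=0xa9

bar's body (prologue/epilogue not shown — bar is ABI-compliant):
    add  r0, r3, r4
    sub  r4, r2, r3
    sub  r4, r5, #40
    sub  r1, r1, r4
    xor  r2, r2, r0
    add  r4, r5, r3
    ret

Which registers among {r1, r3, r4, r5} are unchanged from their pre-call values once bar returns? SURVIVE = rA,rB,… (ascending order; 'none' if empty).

SURVIVE = r3,r5

prologue: push r2 → mem[0x8c]=0x52, sp=0x8c
body[0] add  r0, r3, r4 → r0=0x90
body[1] sub  r4, r2, r3 → r4=0xd7
body[2] sub  r4, r5, #40 → r4=0x02
body[3] sub  r1, r1, r4 → r1=0x32
body[4] xor  r2, r2, r0 → r2=0xc2
body[5] add  r4, r5, r3 → r4=0xa5
epilogue: pop r2=0x52, sp=0x8d
r1: caller-saved, written=True
r3: caller-saved, written=False
r4: caller-saved, written=True
r5: callee-saved, written=False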